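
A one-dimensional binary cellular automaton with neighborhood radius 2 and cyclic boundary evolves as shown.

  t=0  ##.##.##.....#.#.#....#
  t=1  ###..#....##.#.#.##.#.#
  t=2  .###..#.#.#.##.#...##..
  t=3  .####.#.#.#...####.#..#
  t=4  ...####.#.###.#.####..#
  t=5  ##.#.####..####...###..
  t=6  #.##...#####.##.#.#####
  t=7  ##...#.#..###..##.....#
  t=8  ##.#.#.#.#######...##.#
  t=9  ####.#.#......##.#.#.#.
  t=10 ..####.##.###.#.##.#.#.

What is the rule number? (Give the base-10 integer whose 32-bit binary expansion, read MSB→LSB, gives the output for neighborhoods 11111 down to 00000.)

2117747171

  [31] ##### => .  t=6,i=9
  [30] ####. => #  t=1,i=1
  [29] ###.# => #  t=0,i=1
  [28] ###.. => #  t=1,i=2
  [27] ##.## => #  t=0,i=2
  [26] ##.#. => #  t=1,i=12
  [25] ##..# => #  t=1,i=3
  [24] ##... => .  t=0,i=8
  [23] #.### => .  t=1,i=22
  [22] #.##. => .  t=0,i=3
  [21] #.#.# => #  t=0,i=15
  [20] #.#.. => #  t=0,i=17
  [19] #..## => #  t=5,i=10
  [18] #..#. => .  t=1,i=4
  [17] #...# => #  t=2,i=17
  [16] #.... => .  t=0,i=9
  [15] .#### => .  t=1,i=0
  [14] .###. => #  t=0,i=0
  [13] .##.# => .  t=0,i=4
  [12] .##.. => .  t=0,i=7
  [11] .#.## => .  t=1,i=16
  [10] .#.#. => .  t=0,i=14
  [9] .#..# => .  t=3,i=20
  [8] .#... => #  t=0,i=18
  [7] ..### => #  t=0,i=22
  [6] ..##. => #  t=1,i=10
  [5] ..#.# => #  t=0,i=13
  [4] ..#.. => .  t=1,i=5
  [3] ...## => .  t=0,i=21
  [2] ...#. => .  t=0,i=12
  [1] ....# => #  t=0,i=11
  [0] ..... => #  t=0,i=10
  bits 01111110001110100100000111100011 = 2117747171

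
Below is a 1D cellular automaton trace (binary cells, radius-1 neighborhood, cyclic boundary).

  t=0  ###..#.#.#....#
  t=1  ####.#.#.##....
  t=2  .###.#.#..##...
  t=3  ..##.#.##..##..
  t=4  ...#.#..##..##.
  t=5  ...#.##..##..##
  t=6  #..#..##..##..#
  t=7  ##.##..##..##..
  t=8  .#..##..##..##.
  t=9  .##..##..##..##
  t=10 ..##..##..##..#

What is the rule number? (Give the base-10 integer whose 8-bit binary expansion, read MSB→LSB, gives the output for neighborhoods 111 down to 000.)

212

  nb ###: next=#  (t=0,i=0, bit7=1)
  nb ##.: next=#  (t=0,i=2, bit6=1)
  nb #.#: next=.  (t=0,i=6, bit5=0)
  nb #..: next=#  (t=0,i=3, bit4=1)
  nb .##: next=.  (t=0,i=14, bit3=0)
  nb .#.: next=#  (t=0,i=5, bit2=1)
  nb ..#: next=.  (t=0,i=4, bit1=0)
  nb ...: next=.  (t=0,i=11, bit0=0)
  bits 11010100 = 212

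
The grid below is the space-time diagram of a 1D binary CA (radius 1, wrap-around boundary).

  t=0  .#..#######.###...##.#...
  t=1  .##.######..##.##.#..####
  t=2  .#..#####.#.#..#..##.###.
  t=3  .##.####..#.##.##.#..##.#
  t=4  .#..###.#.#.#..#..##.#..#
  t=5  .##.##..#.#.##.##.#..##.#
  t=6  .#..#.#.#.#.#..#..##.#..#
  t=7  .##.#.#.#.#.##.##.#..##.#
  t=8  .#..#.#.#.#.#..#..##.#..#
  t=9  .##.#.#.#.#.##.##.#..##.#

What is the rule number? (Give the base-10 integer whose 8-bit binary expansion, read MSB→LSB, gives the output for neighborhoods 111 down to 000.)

157

  ###|#  b7=1 t=0,i=5
  ##.|.  b6=0 t=0,i=10
  #.#|.  b5=0 t=0,i=11
  #..|#  b4=1 t=0,i=2
  .##|#  b3=1 t=0,i=4
  .#.|#  b2=1 t=0,i=1
  ..#|.  b1=0 t=0,i=0
  ...|#  b0=1 t=0,i=16
  bits 10011101 = 157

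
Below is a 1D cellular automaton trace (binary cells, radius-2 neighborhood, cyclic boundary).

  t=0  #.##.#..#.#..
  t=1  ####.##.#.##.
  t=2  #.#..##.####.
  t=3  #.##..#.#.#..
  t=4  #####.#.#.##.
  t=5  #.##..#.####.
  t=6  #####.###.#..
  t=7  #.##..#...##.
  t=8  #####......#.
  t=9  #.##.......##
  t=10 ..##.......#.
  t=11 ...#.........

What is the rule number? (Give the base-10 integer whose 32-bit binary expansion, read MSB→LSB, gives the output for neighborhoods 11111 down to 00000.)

3270523552

  nb #####: next=#  (t=4,i=2, bit31=1)
  nb ####.: next=#  (t=1,i=2, bit30=1)
  nb ###.#: next=.  (t=1,i=3, bit29=0)
  nb ###..: next=.  (t=8,i=4, bit28=0)
  nb ##.##: next=.  (t=1,i=4, bit27=0)
  nb ##.#.: next=.  (t=0,i=4, bit26=0)
  nb ##..#: next=#  (t=3,i=4, bit25=1)
  nb ##...: next=.  (t=8,i=5, bit24=0)
  nb #.###: next=#  (t=1,i=0, bit23=1)
  nb #.##.: next=#  (t=0,i=2, bit22=1)
  nb #.#.#: next=#  (t=1,i=8, bit21=1)
  nb #.#..: next=#  (t=0,i=5, bit20=1)
  nb #..##: next=.  (t=2,i=4, bit19=0)
  nb #..#.: next=.  (t=0,i=7, bit18=0)
  nb #...#: next=.  (t=7,i=8, bit17=0)
  nb #....: next=.  (t=8,i=6, bit16=0)
  nb .####: next=.  (t=1,i=1, bit15=0)
  nb .###.: next=.  (t=6,i=7, bit14=0)
  nb .##.#: next=#  (t=0,i=3, bit13=1)
  nb .##..: next=#  (t=3,i=3, bit12=1)
  nb .#.##: next=#  (t=0,i=1, bit11=1)
  nb .#.#.: next=.  (t=0,i=9, bit10=0)
  nb .#..#: next=#  (t=0,i=6, bit9=1)
  nb .#...: next=.  (t=7,i=7, bit8=0)
  nb ..###: next=#  (t=6,i=0, bit7=1)
  nb ..##.: next=.  (t=2,i=5, bit6=0)
  nb ..#.#: next=#  (t=0,i=0, bit5=1)
  nb ..#..: next=.  (t=7,i=6, bit4=0)
  nb ...##: next=.  (t=7,i=9, bit3=0)
  nb ...#.: next=.  (t=8,i=10, bit2=0)
  nb ....#: next=.  (t=8,i=9, bit1=0)
  nb .....: next=.  (t=8,i=7, bit0=0)
  bits 11000010111100000011101010100000 = 3270523552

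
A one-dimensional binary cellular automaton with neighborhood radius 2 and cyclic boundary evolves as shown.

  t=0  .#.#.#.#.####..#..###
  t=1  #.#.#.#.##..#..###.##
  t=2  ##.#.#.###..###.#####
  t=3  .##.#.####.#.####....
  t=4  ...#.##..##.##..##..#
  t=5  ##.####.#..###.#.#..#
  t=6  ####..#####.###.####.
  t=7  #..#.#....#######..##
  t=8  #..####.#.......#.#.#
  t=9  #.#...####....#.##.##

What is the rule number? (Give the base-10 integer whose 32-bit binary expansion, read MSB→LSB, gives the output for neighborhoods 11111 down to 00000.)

1037721394

  [31] ##### => .  t=2,i=18
  [30] ####. => .  t=0,i=11
  [29] ###.# => #  t=0,i=20
  [28] ###.. => #  t=0,i=12
  [27] ##.## => #  t=1,i=18
  [26] ##.#. => #  t=0,i=0
  [25] ##..# => .  t=0,i=13
  [24] ##... => #  t=3,i=17
  [23] #.### => #  t=0,i=9
  [22] #.##. => #  t=1,i=8
  [21] #.#.# => .  t=0,i=1
  [20] #.#.. => #  t=5,i=8
  [19] #..## => #  t=0,i=17
  [18] #..#. => .  t=0,i=14
  [17] #...# => #  t=4,i=1
  [16] #.... => .  t=3,i=18
  [15] .#### => .  t=0,i=10
  [14] .###. => #  t=0,i=19
  [13] .##.# => .  t=3,i=2
  [12] .##.. => #  t=1,i=9
  [11] .#.## => #  t=0,i=8
  [10] .#.#. => #  t=0,i=2
  [9] .#..# => #  t=0,i=16
  [8] .#... => #  t=4,i=0
  [7] ..### => .  t=0,i=18
  [6] ..##. => .  t=3,i=1
  [5] ..#.# => #  t=4,i=3
  [4] ..#.. => #  t=0,i=15
  [3] ...## => .  t=3,i=0
  [2] ...#. => .  t=4,i=2
  [1] ....# => #  t=3,i=20
  [0] ..... => .  t=3,i=19
  bits 00111101110110100101111100110010 = 1037721394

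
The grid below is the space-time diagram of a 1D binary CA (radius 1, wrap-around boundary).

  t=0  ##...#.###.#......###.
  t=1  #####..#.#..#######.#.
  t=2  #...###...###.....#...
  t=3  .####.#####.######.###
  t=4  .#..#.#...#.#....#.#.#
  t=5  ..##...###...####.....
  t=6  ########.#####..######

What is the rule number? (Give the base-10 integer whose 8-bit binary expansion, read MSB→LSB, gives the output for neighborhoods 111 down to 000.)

91

  ###|.  b7=0 t=0,i=8
  ##.|#  b6=1 t=0,i=1
  #.#|.  b5=0 t=0,i=6
  #..|#  b4=1 t=0,i=2
  .##|#  b3=1 t=0,i=0
  .#.|.  b2=0 t=0,i=5
  ..#|#  b1=1 t=0,i=4
  ...|#  b0=1 t=0,i=3
  bits 01011011 = 91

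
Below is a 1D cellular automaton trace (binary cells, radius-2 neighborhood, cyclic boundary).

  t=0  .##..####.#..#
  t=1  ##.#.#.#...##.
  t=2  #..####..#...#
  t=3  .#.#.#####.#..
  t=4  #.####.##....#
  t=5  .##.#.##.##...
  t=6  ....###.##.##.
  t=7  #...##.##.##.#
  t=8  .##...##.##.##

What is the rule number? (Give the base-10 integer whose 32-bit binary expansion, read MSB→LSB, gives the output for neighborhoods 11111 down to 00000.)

3689369236

  ##### -> #   bit 31 = 1  t=3,i=7
  ####. -> #   bit 30 = 1  t=0,i=7
  ###.# -> .   bit 29 = 0  t=0,i=8
  ###.. -> #   bit 28 = 1  t=2,i=6
  ##.## -> #   bit 27 = 1  t=1,i=13
  ##.#. -> .   bit 26 = 0  t=0,i=9
  ##..# -> #   bit 25 = 1  t=0,i=3
  ##... -> #   bit 24 = 1  t=4,i=9
  #.### -> #   bit 23 = 1  t=3,i=5
  #.##. -> #   bit 22 = 1  t=0,i=1
  #.#.# -> #   bit 21 = 1  t=1,i=3
  #.#.. -> .   bit 20 = 0  t=0,i=10
  #..## -> .   bit 19 = 0  t=0,i=4
  #..#. -> #   bit 18 = 1  t=0,i=12
  #...# -> #   bit 17 = 1  t=1,i=9
  #.... -> #   bit 16 = 1  t=4,i=10
  .#### -> .   bit 15 = 0  t=0,i=6
  .###. -> #   bit 14 = 1  t=6,i=5
  .##.# -> .   bit 13 = 0  t=1,i=1
  .##.. -> .   bit 12 = 0  t=0,i=2
  .#.## -> #   bit 11 = 1  t=0,i=0
  .#.#. -> #   bit 10 = 1  t=1,i=4
  .#..# -> #   bit 9 = 1  t=0,i=11
  .#... -> .   bit 8 = 0  t=1,i=8
  ..### -> #   bit 7 = 1  t=0,i=5
  ..##. -> .   bit 6 = 0  t=1,i=11
  ..#.# -> .   bit 5 = 0  t=0,i=13
  ..#.. -> #   bit 4 = 1  t=2,i=9
  ...## -> .   bit 3 = 0  t=1,i=10
  ...#. -> #   bit 2 = 1  t=3,i=0
  ....# -> .   bit 1 = 0  t=4,i=11
  ..... -> .   bit 0 = 0  t=6,i=1
  bits 11011011111001110100111010010100 = 3689369236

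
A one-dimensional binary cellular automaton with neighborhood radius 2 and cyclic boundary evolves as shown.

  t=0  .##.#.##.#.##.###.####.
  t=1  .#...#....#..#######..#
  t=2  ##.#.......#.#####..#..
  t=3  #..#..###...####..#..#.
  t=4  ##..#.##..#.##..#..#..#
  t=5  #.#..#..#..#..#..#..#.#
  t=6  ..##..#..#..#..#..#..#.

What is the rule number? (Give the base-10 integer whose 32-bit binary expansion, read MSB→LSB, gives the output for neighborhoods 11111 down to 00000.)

2861747905

  [31] ##### => #  t=1,i=15
  [30] ####. => .  t=0,i=20
  [29] ###.# => #  t=0,i=16
  [28] ###.. => .  t=0,i=21
  [27] ##.## => #  t=0,i=13
  [26] ##.#. => .  t=0,i=3
  [25] ##..# => #  t=0,i=22
  [24] ##... => .  t=3,i=9
  [23] #.### => #  t=0,i=14
  [22] #.##. => .  t=0,i=6
  [21] #.#.# => .  t=0,i=4
  [20] #.#.. => #  t=1,i=1
  [19] #..## => .  t=0,i=0
  [18] #..#. => .  t=1,i=21
  [17] #...# => #  t=1,i=3
  [16] #.... => .  t=1,i=7
  [15] .#### => #  t=0,i=19
  [14] .###. => #  t=0,i=15
  [13] .##.# => .  t=0,i=2
  [12] .##.. => .  t=4,i=7
  [11] .#.## => #  t=0,i=5
  [10] .#.#. => #  t=1,i=0
  [9] .#..# => #  t=1,i=11
  [8] .#... => .  t=1,i=2
  [7] ..### => #  t=1,i=13
  [6] ..##. => #  t=0,i=1
  [5] ..#.# => .  t=1,i=22
  [4] ..#.. => .  t=1,i=5
  [3] ...## => .  t=3,i=11
  [2] ...#. => .  t=1,i=4
  [1] ....# => .  t=1,i=8
  [0] ..... => #  t=2,i=6
  bits 10101010100100101100111011000001 = 2861747905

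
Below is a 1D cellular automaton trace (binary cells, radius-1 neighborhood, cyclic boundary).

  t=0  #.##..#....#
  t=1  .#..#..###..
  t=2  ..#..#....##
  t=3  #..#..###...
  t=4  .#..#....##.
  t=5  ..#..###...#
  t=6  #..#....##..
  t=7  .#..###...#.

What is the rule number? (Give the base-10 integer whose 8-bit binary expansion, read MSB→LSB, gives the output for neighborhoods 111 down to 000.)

49

  ### -> .   bit 7 = 0  t=1,i=8
  ##. -> .   bit 6 = 0  t=0,i=0
  #.# -> #   bit 5 = 1  t=0,i=1
  #.. -> #   bit 4 = 1  t=0,i=4
  .## -> .   bit 3 = 0  t=0,i=2
  .#. -> .   bit 2 = 0  t=0,i=6
  ..# -> .   bit 1 = 0  t=0,i=5
  ... -> #   bit 0 = 1  t=0,i=8
  bits 00110001 = 49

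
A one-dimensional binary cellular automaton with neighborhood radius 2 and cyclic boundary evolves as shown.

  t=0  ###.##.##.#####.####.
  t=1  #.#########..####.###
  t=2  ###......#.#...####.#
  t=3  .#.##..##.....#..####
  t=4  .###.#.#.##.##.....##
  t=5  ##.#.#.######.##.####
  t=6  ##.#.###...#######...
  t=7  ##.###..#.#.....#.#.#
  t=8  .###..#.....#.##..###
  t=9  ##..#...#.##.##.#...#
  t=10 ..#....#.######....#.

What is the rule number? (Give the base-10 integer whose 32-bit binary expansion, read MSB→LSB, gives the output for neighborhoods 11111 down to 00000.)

  ##### -> .   bit 31 = 0  t=0,i=12
  ####. -> #   bit 30 = 1  t=0,i=13
  ###.# -> #   bit 29 = 1  t=0,i=2
  ###.. -> .   bit 28 = 0  t=1,i=10
  ##.## -> #   bit 27 = 1  t=0,i=3
  ##.#. -> .   bit 26 = 0  t=3,i=0
  ##..# -> #   bit 25 = 1  t=1,i=11
  ##... -> #   bit 24 = 1  t=2,i=3
  #.### -> #   bit 23 = 1  t=0,i=0
  #.##. -> #   bit 22 = 1  t=0,i=4
  #.#.# -> #   bit 21 = 1  t=3,i=1
  #.#.. -> .   bit 20 = 0  t=2,i=11
  #..## -> .   bit 19 = 0  t=1,i=12
  #..#. -> .   bit 18 = 0  t=7,i=7
  #...# -> .   bit 17 = 0  t=2,i=13
  #.... -> #   bit 16 = 1  t=2,i=4
  .#### -> .   bit 15 = 0  t=0,i=11
  .###. -> .   bit 14 = 0  t=0,i=1
  .##.# -> #   bit 13 = 1  t=0,i=5
  .##.. -> .   bit 12 = 0  t=3,i=4
  .#.## -> #   bit 11 = 1  t=3,i=2
  .#.#. -> .   bit 10 = 0  t=2,i=10
  .#..# -> .   bit 9 = 0  t=3,i=15
  .#... -> .   bit 8 = 0  t=2,i=12
  ..### -> .   bit 7 = 0  t=1,i=13
  ..##. -> #   bit 6 = 1  t=3,i=7
  ..#.# -> .   bit 5 = 0  t=2,i=9
  ..#.. -> .   bit 4 = 0  t=3,i=14
  ...## -> #   bit 3 = 1  t=2,i=14
  ...#. -> #   bit 2 = 1  t=2,i=8
  ....# -> #   bit 1 = 1  t=2,i=7
  ..... -> .   bit 0 = 0  t=2,i=5
  bits 01101011111000010010100001001110 = 1809918030

1809918030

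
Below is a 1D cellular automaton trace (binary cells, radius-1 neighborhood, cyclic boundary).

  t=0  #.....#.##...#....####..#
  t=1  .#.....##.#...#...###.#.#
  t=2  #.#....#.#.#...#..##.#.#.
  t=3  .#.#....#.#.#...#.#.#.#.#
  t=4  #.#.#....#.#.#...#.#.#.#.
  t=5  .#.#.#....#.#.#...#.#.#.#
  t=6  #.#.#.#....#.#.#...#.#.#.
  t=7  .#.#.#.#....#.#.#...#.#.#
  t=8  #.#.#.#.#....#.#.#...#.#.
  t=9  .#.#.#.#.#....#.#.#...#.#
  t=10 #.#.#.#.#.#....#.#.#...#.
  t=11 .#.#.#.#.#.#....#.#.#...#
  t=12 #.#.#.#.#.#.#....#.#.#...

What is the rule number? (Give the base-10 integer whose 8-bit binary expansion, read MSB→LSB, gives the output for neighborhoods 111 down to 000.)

184

  ###|#  b7=1 t=0,i=19
  ##.|.  b6=0 t=0,i=0
  #.#|#  b5=1 t=0,i=7
  #..|#  b4=1 t=0,i=1
  .##|#  b3=1 t=0,i=8
  .#.|.  b2=0 t=0,i=6
  ..#|.  b1=0 t=0,i=5
  ...|.  b0=0 t=0,i=2
  bits 10111000 = 184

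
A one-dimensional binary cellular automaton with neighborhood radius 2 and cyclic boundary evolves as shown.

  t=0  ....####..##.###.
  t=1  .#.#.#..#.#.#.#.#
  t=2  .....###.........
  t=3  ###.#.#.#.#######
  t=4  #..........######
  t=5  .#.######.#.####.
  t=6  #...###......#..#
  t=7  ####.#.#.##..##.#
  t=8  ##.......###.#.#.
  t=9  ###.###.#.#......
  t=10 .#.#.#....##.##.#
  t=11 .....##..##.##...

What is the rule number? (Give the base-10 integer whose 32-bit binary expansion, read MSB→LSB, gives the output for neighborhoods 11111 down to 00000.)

2337723225

  ##### -> #   bit 31 = 1  t=3,i=0
  ####. -> .   bit 30 = 0  t=0,i=6
  ###.# -> .   bit 29 = 0  t=3,i=2
  ###.. -> .   bit 28 = 0  t=0,i=7
  ##.## -> #   bit 27 = 1  t=0,i=12
  ##.#. -> .   bit 26 = 0  t=3,i=3
  ##..# -> #   bit 25 = 1  t=0,i=8
  ##... -> #   bit 24 = 1  t=0,i=16
  #.### -> .   bit 23 = 0  t=0,i=13
  #.##. -> #   bit 22 = 1  t=7,i=9
  #.#.# -> .   bit 21 = 0  t=1,i=1
  #.#.. -> #   bit 20 = 1  t=1,i=5
  #..## -> .   bit 19 = 0  t=0,i=9
  #..#. -> #   bit 18 = 1  t=1,i=7
  #...# -> #   bit 17 = 1  t=6,i=2
  #.... -> .   bit 16 = 0  t=0,i=0
  .#### -> #   bit 15 = 1  t=0,i=5
  .###. -> #   bit 14 = 1  t=0,i=14
  .##.# -> .   bit 13 = 0  t=0,i=11
  .##.. -> #   bit 12 = 1  t=6,i=0
  .#.## -> .   bit 11 = 0  t=3,i=9
  .#.#. -> .   bit 10 = 0  t=1,i=0
  .#..# -> #   bit 9 = 1  t=1,i=6
  .#... -> #   bit 8 = 1  t=9,i=11
  ..### -> .   bit 7 = 0  t=0,i=4
  ..##. -> #   bit 6 = 1  t=0,i=10
  ..#.# -> .   bit 5 = 0  t=1,i=8
  ..#.. -> #   bit 4 = 1  t=6,i=13
  ...## -> #   bit 3 = 1  t=0,i=3
  ...#. -> .   bit 2 = 0  t=6,i=12
  ....# -> .   bit 1 = 0  t=0,i=2
  ..... -> #   bit 0 = 1  t=0,i=1
  bits 10001011010101101101001101011001 = 2337723225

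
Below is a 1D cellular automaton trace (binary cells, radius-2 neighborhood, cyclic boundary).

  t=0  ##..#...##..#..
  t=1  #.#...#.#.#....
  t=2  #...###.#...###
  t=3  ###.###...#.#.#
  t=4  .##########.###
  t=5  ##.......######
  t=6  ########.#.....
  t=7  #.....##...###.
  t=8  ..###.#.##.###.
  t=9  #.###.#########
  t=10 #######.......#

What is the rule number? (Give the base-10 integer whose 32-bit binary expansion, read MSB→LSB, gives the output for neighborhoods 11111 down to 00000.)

  ##### -> .   bit 31 = 0  t=4,i=3
  ####. -> #   bit 30 = 1  t=2,i=14
  ###.# -> #   bit 29 = 1  t=2,i=6
  ###.. -> #   bit 28 = 1  t=2,i=0
  ##.## -> #   bit 27 = 1  t=3,i=3
  ##.#. -> .   bit 26 = 0  t=2,i=7
  ##..# -> #   bit 25 = 1  t=0,i=2
  ##... -> #   bit 24 = 1  t=2,i=1
  #.### -> #   bit 23 = 1  t=3,i=4
  #.##. -> #   bit 22 = 1  t=8,i=8
  #.#.# -> #   bit 21 = 1  t=1,i=8
  #.#.. -> .   bit 20 = 0  t=1,i=2
  #..## -> .   bit 19 = 0  t=0,i=14
  #..#. -> .   bit 18 = 0  t=0,i=3
  #...# -> #   bit 17 = 1  t=0,i=6
  #.... -> #   bit 16 = 1  t=1,i=12
  .#### -> .   bit 15 = 0  t=2,i=13
  .###. -> #   bit 14 = 1  t=2,i=5
  .##.# -> #   bit 13 = 1  t=8,i=9
  .##.. -> .   bit 12 = 0  t=0,i=1
  .#.## -> #   bit 11 = 1  t=3,i=13
  .#.#. -> .   bit 10 = 0  t=1,i=1
  .#..# -> .   bit 9 = 0  t=0,i=13
  .#... -> .   bit 8 = 0  t=0,i=5
  ..### -> #   bit 7 = 1  t=2,i=4
  ..##. -> #   bit 6 = 1  t=0,i=0
  ..#.# -> #   bit 5 = 1  t=1,i=0
  ..#.. -> .   bit 4 = 0  t=0,i=4
  ...## -> .   bit 3 = 0  t=0,i=7
  ...#. -> #   bit 2 = 1  t=1,i=5
  ....# -> #   bit 1 = 1  t=1,i=13
  ..... -> #   bit 0 = 1  t=5,i=4
  bits 01111011111000110110100011100111 = 2078501095

2078501095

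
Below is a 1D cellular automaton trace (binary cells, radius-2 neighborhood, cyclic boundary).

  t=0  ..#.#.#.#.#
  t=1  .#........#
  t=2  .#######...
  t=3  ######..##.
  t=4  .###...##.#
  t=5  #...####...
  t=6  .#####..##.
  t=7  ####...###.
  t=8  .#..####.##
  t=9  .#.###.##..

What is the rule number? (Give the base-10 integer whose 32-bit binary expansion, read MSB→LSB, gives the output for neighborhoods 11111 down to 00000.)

  #####|#  b31=1 t=2,i=3
  ####.|.  b30=0 t=2,i=6
  ###.#|#  b29=1 t=7,i=9
  ###..|.  b28=0 t=2,i=7
  ##.##|#  b27=1 t=3,i=10
  ##.#.|.  b26=0 t=4,i=9
  ##..#|.  b25=0 t=3,i=6
  ##...|#  b24=1 t=2,i=8
  #.###|.  b23=0 t=3,i=0
  #.##.|.  b22=0 t=8,i=9
  #.#.#|.  b21=0 t=0,i=4
  #.#..|#  b20=1 t=0,i=10
  #..##|#  b19=1 t=3,i=7
  #..#.|#  b18=1 t=0,i=1
  #...#|#  b17=1 t=4,i=5
  #....|#  b16=1 t=1,i=3
  .####|#  b15=1 t=2,i=2
  .###.|.  b14=0 t=4,i=2
  .##.#|.  b13=0 t=3,i=9
  .##..|#  b12=1 t=6,i=9
  .#.##|#  b11=1 t=4,i=0
  .#.#.|.  b10=0 t=0,i=3
  .#..#|.  b9=0 t=0,i=0
  .#...|#  b8=1 t=1,i=2
  ..###|#  b7=1 t=2,i=1
  ..##.|#  b6=1 t=3,i=8
  ..#.#|.  b5=0 t=0,i=2
  ..#..|.  b4=0 t=5,i=0
  ...##|#  b3=1 t=2,i=0
  ...#.|.  b2=0 t=1,i=9
  ....#|.  b1=0 t=1,i=8
  .....|#  b0=1 t=1,i=4
  bits 10101001000111111001100111001001 = 2837420489

2837420489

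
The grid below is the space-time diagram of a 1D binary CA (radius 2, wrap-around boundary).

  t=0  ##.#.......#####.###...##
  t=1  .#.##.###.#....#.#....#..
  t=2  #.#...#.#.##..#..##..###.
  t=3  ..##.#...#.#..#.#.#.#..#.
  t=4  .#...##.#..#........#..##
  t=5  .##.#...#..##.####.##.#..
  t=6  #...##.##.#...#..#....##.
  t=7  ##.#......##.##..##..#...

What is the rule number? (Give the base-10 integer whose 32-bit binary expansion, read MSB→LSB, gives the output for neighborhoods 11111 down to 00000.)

546838813

  nb #####: next=.  (t=0,i=13, bit31=0)
  nb ####.: next=.  (t=0,i=0, bit30=0)
  nb ###.#: next=#  (t=0,i=1, bit29=1)
  nb ###..: next=.  (t=0,i=19, bit28=0)
  nb ##.##: next=.  (t=0,i=16, bit27=0)
  nb ##.#.: next=.  (t=0,i=2, bit26=0)
  nb ##..#: next=.  (t=2,i=12, bit25=0)
  nb ##...: next=.  (t=0,i=20, bit24=0)
  nb #.###: next=#  (t=0,i=17, bit23=1)
  nb #.##.: next=.  (t=1,i=3, bit22=0)
  nb #.#.#: next=.  (t=2,i=0, bit21=0)
  nb #.#..: next=#  (t=0,i=3, bit20=1)
  nb #..##: next=#  (t=2,i=16, bit19=1)
  nb #..#.: next=.  (t=2,i=13, bit18=0)
  nb #...#: next=.  (t=0,i=21, bit17=0)
  nb #....: next=.  (t=0,i=5, bit16=0)
  nb .####: next=.  (t=0,i=12, bit15=0)
  nb .###.: next=.  (t=0,i=18, bit14=0)
  nb .##.#: next=.  (t=1,i=4, bit13=0)
  nb .##..: next=#  (t=2,i=11, bit12=1)
  nb .#.##: next=#  (t=1,i=2, bit11=1)
  nb .#.#.: next=.  (t=1,i=16, bit10=0)
  nb .#..#: next=.  (t=2,i=15, bit9=0)
  nb .#...: next=#  (t=0,i=4, bit8=1)
  nb ..###: next=.  (t=0,i=11, bit7=0)
  nb ..##.: next=.  (t=2,i=17, bit6=0)
  nb ..#.#: next=.  (t=1,i=1, bit5=0)
  nb ..#..: next=#  (t=1,i=22, bit4=1)
  nb ...##: next=#  (t=0,i=10, bit3=1)
  nb ...#.: next=#  (t=1,i=0, bit2=1)
  nb ....#: next=.  (t=0,i=9, bit1=0)
  nb .....: next=#  (t=0,i=6, bit0=1)
  bits 00100000100110000001100100011101 = 546838813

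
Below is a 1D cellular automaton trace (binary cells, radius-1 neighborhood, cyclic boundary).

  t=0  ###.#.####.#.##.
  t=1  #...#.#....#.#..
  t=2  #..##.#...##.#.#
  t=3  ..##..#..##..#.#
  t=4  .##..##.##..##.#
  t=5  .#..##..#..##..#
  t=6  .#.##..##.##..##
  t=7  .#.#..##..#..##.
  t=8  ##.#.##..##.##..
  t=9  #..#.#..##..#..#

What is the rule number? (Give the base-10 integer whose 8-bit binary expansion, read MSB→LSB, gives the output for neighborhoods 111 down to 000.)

14

  ###|.  b7=0 t=0,i=1
  ##.|.  b6=0 t=0,i=2
  #.#|.  b5=0 t=0,i=3
  #..|.  b4=0 t=1,i=1
  .##|#  b3=1 t=0,i=0
  .#.|#  b2=1 t=0,i=4
  ..#|#  b1=1 t=1,i=3
  ...|.  b0=0 t=1,i=2
  bits 00001110 = 14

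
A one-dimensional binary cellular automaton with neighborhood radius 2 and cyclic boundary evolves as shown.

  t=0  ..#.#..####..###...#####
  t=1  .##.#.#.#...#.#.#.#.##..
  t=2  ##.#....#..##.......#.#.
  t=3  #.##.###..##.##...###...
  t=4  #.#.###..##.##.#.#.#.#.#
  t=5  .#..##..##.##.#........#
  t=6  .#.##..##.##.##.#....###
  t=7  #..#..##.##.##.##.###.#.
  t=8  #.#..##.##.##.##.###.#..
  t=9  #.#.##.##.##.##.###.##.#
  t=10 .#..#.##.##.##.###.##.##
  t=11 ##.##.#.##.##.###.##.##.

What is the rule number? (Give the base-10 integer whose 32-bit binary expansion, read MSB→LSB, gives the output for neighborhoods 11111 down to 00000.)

  nb #####: next=#  (t=0,i=21, bit31=1)
  nb ####.: next=.  (t=0,i=9, bit30=0)
  nb ###.#: next=.  (t=6,i=23, bit29=0)
  nb ###..: next=.  (t=0,i=10, bit28=0)
  nb ##.##: next=#  (t=3,i=4, bit27=1)
  nb ##.#.: next=#  (t=1,i=3, bit26=1)
  nb ##..#: next=.  (t=0,i=0, bit25=0)
  nb ##...: next=#  (t=0,i=16, bit24=1)
  nb #.###: next=#  (t=3,i=5, bit23=1)
  nb #.##.: next=#  (t=1,i=20, bit22=1)
  nb #.#.#: next=.  (t=1,i=4, bit21=0)
  nb #.#..: next=#  (t=0,i=4, bit20=1)
  nb #..##: next=#  (t=0,i=6, bit19=1)
  nb #..#.: next=#  (t=0,i=1, bit18=1)
  nb #...#: next=.  (t=0,i=17, bit17=0)
  nb #....: next=#  (t=2,i=5, bit16=1)
  nb .####: next=#  (t=0,i=8, bit15=1)
  nb .###.: next=#  (t=0,i=14, bit14=1)
  nb .##.#: next=.  (t=1,i=2, bit13=0)
  nb .##..: next=.  (t=1,i=21, bit12=0)
  nb .#.##: next=.  (t=1,i=19, bit11=0)
  nb .#.#.: next=.  (t=0,i=3, bit10=0)
  nb .#..#: next=.  (t=0,i=5, bit9=0)
  nb .#...: next=.  (t=1,i=9, bit8=0)
  nb ..###: next=.  (t=0,i=7, bit7=0)
  nb ..##.: next=#  (t=1,i=1, bit6=1)
  nb ..#.#: next=#  (t=0,i=2, bit5=1)
  nb ..#..: next=.  (t=2,i=8, bit4=0)
  nb ...##: next=#  (t=0,i=18, bit3=1)
  nb ...#.: next=#  (t=1,i=11, bit2=1)
  nb ....#: next=#  (t=2,i=6, bit1=1)
  nb .....: next=.  (t=2,i=15, bit0=0)
  bits 10001101110111011100000001101110 = 2380120174

2380120174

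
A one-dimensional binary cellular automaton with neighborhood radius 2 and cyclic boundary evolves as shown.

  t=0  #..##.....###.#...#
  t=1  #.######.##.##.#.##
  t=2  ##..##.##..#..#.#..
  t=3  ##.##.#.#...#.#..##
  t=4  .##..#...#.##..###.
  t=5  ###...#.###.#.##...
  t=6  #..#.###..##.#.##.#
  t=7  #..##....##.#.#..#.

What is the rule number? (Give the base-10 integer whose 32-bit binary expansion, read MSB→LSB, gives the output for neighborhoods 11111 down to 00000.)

  ##### -> #   bit 31 = 1  t=1,i=4
  ####. -> .   bit 30 = 0  t=1,i=6
  ###.# -> #   bit 29 = 1  t=0,i=12
  ###.. -> .   bit 28 = 0  t=4,i=17
  ##.## -> #   bit 27 = 1  t=1,i=1
  ##.#. -> #   bit 26 = 1  t=0,i=13
  ##..# -> .   bit 25 = 0  t=0,i=1
  ##... -> #   bit 24 = 1  t=0,i=5
  #.### -> .   bit 23 = 0  t=1,i=2
  #.##. -> .   bit 22 = 0  t=1,i=9
  #.#.# -> .   bit 21 = 0  t=1,i=15
  #.#.. -> .   bit 20 = 0  t=0,i=14
  #..## -> #   bit 19 = 1  t=0,i=2
  #..#. -> .   bit 18 = 0  t=2,i=10
  #...# -> .   bit 17 = 0  t=0,i=16
  #.... -> #   bit 16 = 1  t=0,i=6
  .#### -> .   bit 15 = 0  t=1,i=3
  .###. -> .   bit 14 = 0  t=0,i=11
  .##.# -> .   bit 13 = 0  t=1,i=10
  .##.. -> #   bit 12 = 1  t=0,i=0
  .#.## -> #   bit 11 = 1  t=1,i=16
  .#.#. -> .   bit 10 = 0  t=2,i=15
  .#..# -> #   bit 9 = 1  t=2,i=12
  .#... -> #   bit 8 = 1  t=0,i=15
  ..### -> #   bit 7 = 1  t=0,i=10
  ..##. -> #   bit 6 = 1  t=0,i=3
  ..#.# -> #   bit 5 = 1  t=2,i=14
  ..#.. -> .   bit 4 = 0  t=2,i=11
  ...## -> #   bit 3 = 1  t=0,i=9
  ...#. -> #   bit 2 = 1  t=3,i=11
  ....# -> .   bit 1 = 0  t=0,i=8
  ..... -> #   bit 0 = 1  t=0,i=7
  bits 10101101000010010001101111101101 = 2903055341

2903055341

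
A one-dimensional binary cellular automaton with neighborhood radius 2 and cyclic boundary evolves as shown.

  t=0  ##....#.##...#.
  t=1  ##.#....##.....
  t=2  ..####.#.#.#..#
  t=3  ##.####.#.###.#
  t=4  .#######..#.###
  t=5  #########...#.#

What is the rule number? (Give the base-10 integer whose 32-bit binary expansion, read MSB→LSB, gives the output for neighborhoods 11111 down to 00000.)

4275672856

  nb #####: next=#  (t=4,i=3, bit31=1)
  nb ####.: next=#  (t=2,i=4, bit30=1)
  nb ###.#: next=#  (t=2,i=5, bit29=1)
  nb ###..: next=#  (t=4,i=7, bit28=1)
  nb ##.##: next=#  (t=3,i=2, bit27=1)
  nb ##.#.: next=#  (t=1,i=2, bit26=1)
  nb ##..#: next=#  (t=4,i=8, bit25=1)
  nb ##...: next=.  (t=0,i=2, bit24=0)
  nb #.###: next=#  (t=3,i=3, bit23=1)
  nb #.##.: next=#  (t=0,i=0, bit22=1)
  nb #.#.#: next=.  (t=2,i=7, bit21=0)
  nb #.#..: next=#  (t=1,i=3, bit20=1)
  nb #..##: next=#  (t=2,i=1, bit19=1)
  nb #..#.: next=.  (t=2,i=13, bit18=0)
  nb #...#: next=.  (t=0,i=11, bit17=0)
  nb #....: next=#  (t=0,i=3, bit16=1)
  nb .####: next=#  (t=2,i=3, bit15=1)
  nb .###.: next=.  (t=3,i=0, bit14=0)
  nb .##.#: next=.  (t=1,i=1, bit13=0)
  nb .##..: next=#  (t=0,i=1, bit12=1)
  nb .#.##: next=.  (t=0,i=7, bit11=0)
  nb .#.#.: next=#  (t=2,i=8, bit10=1)
  nb .#..#: next=#  (t=2,i=0, bit9=1)
  nb .#...: next=#  (t=1,i=4, bit8=1)
  nb ..###: next=.  (t=2,i=2, bit7=0)
  nb ..##.: next=.  (t=1,i=0, bit6=0)
  nb ..#.#: next=.  (t=0,i=6, bit5=0)
  nb ..#..: next=#  (t=2,i=14, bit4=1)
  nb ...##: next=#  (t=1,i=7, bit3=1)
  nb ...#.: next=.  (t=0,i=5, bit2=0)
  nb ....#: next=.  (t=0,i=4, bit1=0)
  nb .....: next=.  (t=1,i=12, bit0=0)
  bits 11111110110110011001011100011000 = 4275672856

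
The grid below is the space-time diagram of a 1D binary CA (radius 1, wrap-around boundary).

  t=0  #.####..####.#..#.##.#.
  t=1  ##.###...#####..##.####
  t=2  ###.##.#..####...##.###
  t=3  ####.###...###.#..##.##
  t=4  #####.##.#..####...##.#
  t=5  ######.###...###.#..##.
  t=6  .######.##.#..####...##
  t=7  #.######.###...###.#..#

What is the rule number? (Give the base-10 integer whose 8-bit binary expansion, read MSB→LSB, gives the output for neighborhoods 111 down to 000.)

229

  ###|#  b7=1 t=0,i=3
  ##.|#  b6=1 t=0,i=5
  #.#|#  b5=1 t=0,i=1
  #..|.  b4=0 t=0,i=6
  .##|.  b3=0 t=0,i=2
  .#.|#  b2=1 t=0,i=0
  ..#|.  b1=0 t=0,i=7
  ...|#  b0=1 t=1,i=7
  bits 11100101 = 229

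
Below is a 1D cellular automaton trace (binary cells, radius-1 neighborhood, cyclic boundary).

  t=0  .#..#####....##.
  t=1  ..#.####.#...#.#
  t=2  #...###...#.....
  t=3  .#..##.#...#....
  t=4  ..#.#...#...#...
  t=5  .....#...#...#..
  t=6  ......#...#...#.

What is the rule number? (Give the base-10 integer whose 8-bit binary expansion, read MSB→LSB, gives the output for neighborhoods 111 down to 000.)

  ###|#  b7=1 t=0,i=5
  ##.|.  b6=0 t=0,i=8
  #.#|.  b5=0 t=1,i=3
  #..|#  b4=1 t=0,i=2
  .##|#  b3=1 t=0,i=4
  .#.|.  b2=0 t=0,i=1
  ..#|.  b1=0 t=0,i=0
  ...|.  b0=0 t=0,i=10
  bits 10011000 = 152

152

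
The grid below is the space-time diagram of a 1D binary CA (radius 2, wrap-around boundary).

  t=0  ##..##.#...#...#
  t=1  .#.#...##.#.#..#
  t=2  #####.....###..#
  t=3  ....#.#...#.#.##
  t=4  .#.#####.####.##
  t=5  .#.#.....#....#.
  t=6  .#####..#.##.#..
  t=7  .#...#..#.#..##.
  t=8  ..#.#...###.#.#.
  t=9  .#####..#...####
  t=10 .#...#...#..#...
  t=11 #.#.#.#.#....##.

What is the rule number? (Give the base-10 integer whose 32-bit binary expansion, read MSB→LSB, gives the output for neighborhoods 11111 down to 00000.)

284759460

  #####|.  b31=0 t=2,i=1
  ####.|.  b30=0 t=2,i=3
  ###.#|.  b29=0 t=4,i=7
  ###..|#  b28=1 t=0,i=1
  ##.##|.  b27=0 t=4,i=8
  ##.#.|.  b26=0 t=0,i=6
  ##..#|.  b25=0 t=0,i=2
  ##...|.  b24=0 t=2,i=5
  #.###|#  b23=1 t=4,i=3
  #.##.|#  b22=1 t=3,i=14
  #.#.#|#  b21=1 t=1,i=1
  #.#..|#  b20=1 t=0,i=7
  #..##|#  b19=1 t=0,i=3
  #..#.|.  b18=0 t=1,i=14
  #...#|.  b17=0 t=0,i=9
  #....|#  b16=1 t=2,i=6
  .####|.  b15=0 t=2,i=0
  .###.|.  b14=0 t=0,i=0
  .##.#|.  b13=0 t=0,i=5
  .##..|#  b12=1 t=3,i=15
  .#.##|.  b11=0 t=3,i=13
  .#.#.|#  b10=1 t=1,i=0
  .#..#|.  b9=0 t=1,i=13
  .#...|#  b8=1 t=0,i=8
  ..###|#  b7=1 t=0,i=15
  ..##.|.  b6=0 t=0,i=4
  ..#.#|#  b5=1 t=1,i=15
  ..#..|.  b4=0 t=0,i=11
  ...##|.  b3=0 t=0,i=14
  ...#.|#  b2=1 t=0,i=10
  ....#|.  b1=0 t=2,i=8
  .....|.  b0=0 t=2,i=7
  bits 00010000111110010001010110100100 = 284759460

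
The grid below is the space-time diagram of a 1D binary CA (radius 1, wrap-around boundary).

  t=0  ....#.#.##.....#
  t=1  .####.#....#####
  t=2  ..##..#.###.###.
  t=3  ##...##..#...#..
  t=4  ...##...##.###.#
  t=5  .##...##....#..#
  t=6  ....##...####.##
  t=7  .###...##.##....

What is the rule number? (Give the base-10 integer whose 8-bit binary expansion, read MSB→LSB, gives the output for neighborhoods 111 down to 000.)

  ###|#  b7=1 t=1,i=2
  ##.|.  b6=0 t=0,i=9
  #.#|.  b5=0 t=0,i=5
  #..|.  b4=0 t=0,i=0
  .##|.  b3=0 t=0,i=8
  .#.|#  b2=1 t=0,i=4
  ..#|#  b1=1 t=0,i=3
  ...|#  b0=1 t=0,i=1
  bits 10000111 = 135

135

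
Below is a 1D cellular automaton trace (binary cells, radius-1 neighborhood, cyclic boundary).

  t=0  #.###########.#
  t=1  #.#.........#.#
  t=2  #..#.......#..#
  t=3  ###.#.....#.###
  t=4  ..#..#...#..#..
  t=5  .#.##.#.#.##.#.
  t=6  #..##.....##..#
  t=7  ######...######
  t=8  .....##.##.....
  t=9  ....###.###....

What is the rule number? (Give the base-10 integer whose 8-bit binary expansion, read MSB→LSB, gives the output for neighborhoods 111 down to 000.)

  nb ###: next=.  (t=0,i=3, bit7=0)
  nb ##.: next=#  (t=0,i=0, bit6=1)
  nb #.#: next=.  (t=0,i=1, bit5=0)
  nb #..: next=#  (t=1,i=3, bit4=1)
  nb .##: next=#  (t=0,i=2, bit3=1)
  nb .#.: next=.  (t=1,i=2, bit2=0)
  nb ..#: next=#  (t=1,i=11, bit1=1)
  nb ...: next=.  (t=1,i=4, bit0=0)
  bits 01011010 = 90

90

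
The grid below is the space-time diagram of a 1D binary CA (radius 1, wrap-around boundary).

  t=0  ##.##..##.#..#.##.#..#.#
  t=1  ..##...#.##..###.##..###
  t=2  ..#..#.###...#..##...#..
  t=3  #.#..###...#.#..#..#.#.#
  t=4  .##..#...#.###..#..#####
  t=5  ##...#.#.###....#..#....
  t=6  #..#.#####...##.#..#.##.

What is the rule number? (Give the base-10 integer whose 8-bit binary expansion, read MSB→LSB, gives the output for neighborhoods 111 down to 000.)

45

  [7] ### => .  t=0,i=0
  [6] ##. => .  t=0,i=1
  [5] #.# => #  t=0,i=2
  [4] #.. => .  t=0,i=5
  [3] .## => #  t=0,i=3
  [2] .#. => #  t=0,i=10
  [1] ..# => .  t=0,i=6
  [0] ... => #  t=1,i=5
  bits 00101101 = 45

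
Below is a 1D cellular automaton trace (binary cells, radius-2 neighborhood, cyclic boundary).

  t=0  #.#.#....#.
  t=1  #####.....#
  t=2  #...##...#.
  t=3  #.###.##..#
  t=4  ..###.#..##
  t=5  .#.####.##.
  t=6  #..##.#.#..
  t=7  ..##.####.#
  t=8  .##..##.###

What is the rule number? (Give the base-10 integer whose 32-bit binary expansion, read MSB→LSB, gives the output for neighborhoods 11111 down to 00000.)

  ##### -> .   bit 31 = 0  t=1,i=1
  ####. -> .   bit 30 = 0  t=1,i=3
  ###.# -> #   bit 29 = 1  t=3,i=4
  ###.. -> #   bit 28 = 1  t=1,i=4
  ##.## -> .   bit 27 = 0  t=3,i=1
  ##.#. -> #   bit 26 = 1  t=4,i=5
  ##..# -> .   bit 25 = 0  t=3,i=8
  ##... -> #   bit 24 = 1  t=1,i=5
  #.### -> #   bit 23 = 1  t=3,i=2
  #.##. -> #   bit 22 = 1  t=3,i=6
  #.#.# -> #   bit 21 = 1  t=0,i=0
  #.#.. -> #   bit 20 = 1  t=0,i=4
  #..## -> #   bit 19 = 1  t=3,i=9
  #..#. -> #   bit 18 = 1  t=5,i=0
  #...# -> #   bit 17 = 1  t=2,i=2
  #.... -> .   bit 16 = 0  t=0,i=6
  .#### -> #   bit 15 = 1  t=1,i=0
  .###. -> #   bit 14 = 1  t=3,i=3
  .##.# -> .   bit 13 = 0  t=3,i=0
  .##.. -> .   bit 12 = 0  t=2,i=5
  .#.## -> .   bit 11 = 0  t=5,i=2
  .#.#. -> #   bit 10 = 1  t=0,i=1
  .#..# -> .   bit 9 = 0  t=4,i=7
  .#... -> .   bit 8 = 0  t=0,i=5
  ..### -> .   bit 7 = 0  t=1,i=10
  ..##. -> #   bit 6 = 1  t=2,i=4
  ..#.# -> .   bit 5 = 0  t=0,i=9
  ..#.. -> .   bit 4 = 0  t=6,i=0
  ...## -> #   bit 3 = 1  t=1,i=9
  ...#. -> .   bit 2 = 0  t=0,i=8
  ....# -> .   bit 1 = 0  t=0,i=7
  ..... -> .   bit 0 = 0  t=1,i=7
  bits 00110101111111101100010001001000 = 905888840

905888840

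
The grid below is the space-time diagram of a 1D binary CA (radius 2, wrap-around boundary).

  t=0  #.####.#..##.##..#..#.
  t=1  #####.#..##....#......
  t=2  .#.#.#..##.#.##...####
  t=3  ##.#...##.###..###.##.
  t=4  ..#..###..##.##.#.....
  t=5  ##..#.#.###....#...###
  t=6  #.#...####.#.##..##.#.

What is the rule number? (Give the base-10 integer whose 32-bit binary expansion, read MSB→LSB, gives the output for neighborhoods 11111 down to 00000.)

1202374735

  [31] ##### => .  t=1,i=2
  [30] ####. => #  t=0,i=4
  [29] ###.# => .  t=0,i=5
  [28] ###.. => .  t=3,i=12
  [27] ##.## => .  t=0,i=12
  [26] ##.#. => #  t=0,i=6
  [25] ##..# => #  t=0,i=15
  [24] ##... => #  t=1,i=11
  [23] #.### => #  t=0,i=2
  [22] #.##. => .  t=0,i=13
  [21] #.#.# => #  t=0,i=0
  [20] #.#.. => .  t=0,i=7
  [19] #..## => #  t=0,i=9
  [18] #..#. => .  t=0,i=16
  [17] #...# => #  t=2,i=16
  [16] #.... => .  t=1,i=12
  [15] .#### => #  t=0,i=3
  [14] .###. => #  t=3,i=11
  [13] .##.# => .  t=0,i=11
  [12] .##.. => .  t=0,i=14
  [11] .#.## => #  t=0,i=1
  [10] .#.#. => .  t=0,i=21
  [9] .#..# => .  t=0,i=8
  [8] .#... => .  t=1,i=16
  [7] ..### => .  t=1,i=0
  [6] ..##. => #  t=0,i=10
  [5] ..#.# => .  t=0,i=20
  [4] ..#.. => .  t=0,i=17
  [3] ...## => #  t=1,i=21
  [2] ...#. => #  t=1,i=14
  [1] ....# => #  t=1,i=13
  [0] ..... => #  t=1,i=18
  bits 01000111101010101100100001001111 = 1202374735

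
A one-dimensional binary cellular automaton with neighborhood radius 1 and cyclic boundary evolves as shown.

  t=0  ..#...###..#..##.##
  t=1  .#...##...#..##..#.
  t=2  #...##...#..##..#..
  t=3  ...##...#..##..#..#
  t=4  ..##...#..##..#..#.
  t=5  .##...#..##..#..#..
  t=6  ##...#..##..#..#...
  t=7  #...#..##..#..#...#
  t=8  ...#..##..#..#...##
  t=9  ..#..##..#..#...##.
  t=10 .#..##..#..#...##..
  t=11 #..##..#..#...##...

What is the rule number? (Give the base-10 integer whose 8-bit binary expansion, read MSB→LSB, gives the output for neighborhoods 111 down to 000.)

  ###|.  b7=0 t=0,i=7
  ##.|.  b6=0 t=0,i=8
  #.#|.  b5=0 t=0,i=16
  #..|.  b4=0 t=0,i=0
  .##|#  b3=1 t=0,i=6
  .#.|.  b2=0 t=0,i=2
  ..#|#  b1=1 t=0,i=1
  ...|.  b0=0 t=0,i=4
  bits 00001010 = 10

10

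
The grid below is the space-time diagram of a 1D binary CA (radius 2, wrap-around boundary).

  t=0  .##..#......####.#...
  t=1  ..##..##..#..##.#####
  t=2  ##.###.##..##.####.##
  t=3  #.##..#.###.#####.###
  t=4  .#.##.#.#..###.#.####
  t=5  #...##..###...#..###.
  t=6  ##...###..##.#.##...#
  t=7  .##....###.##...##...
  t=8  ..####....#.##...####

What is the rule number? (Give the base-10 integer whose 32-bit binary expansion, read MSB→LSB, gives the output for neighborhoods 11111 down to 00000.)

1603908390

  #####|.  b31=0 t=1,i=18
  ####.|#  b30=1 t=0,i=14
  ###.#|.  b29=0 t=0,i=15
  ###..|#  b28=1 t=1,i=20
  ##.##|#  b27=1 t=1,i=15
  ##.#.|#  b26=1 t=0,i=16
  ##..#|#  b25=1 t=0,i=3
  ##...|#  b24=1 t=5,i=11
  #.###|#  b23=1 t=1,i=16
  #.##.|.  b22=0 t=2,i=7
  #.#.#|.  b21=0 t=4,i=1
  #.#..|#  b20=1 t=0,i=17
  #..##|#  b19=1 t=1,i=1
  #..#.|.  b18=0 t=0,i=4
  #...#|.  b17=0 t=5,i=2
  #....|#  b16=1 t=0,i=7
  .####|#  b15=1 t=0,i=13
  .###.|.  b14=0 t=2,i=4
  .##.#|#  b13=1 t=1,i=14
  .##..|#  b12=1 t=0,i=2
  .#.##|.  b11=0 t=3,i=7
  .#.#.|.  b10=0 t=4,i=7
  .#..#|#  b9=1 t=1,i=11
  .#...|#  b8=1 t=0,i=6
  ..###|.  b7=0 t=0,i=12
  ..##.|.  b6=0 t=0,i=1
  ..#.#|#  b5=1 t=3,i=6
  ..#..|.  b4=0 t=0,i=5
  ...##|.  b3=0 t=0,i=0
  ...#.|#  b2=1 t=5,i=13
  ....#|#  b1=1 t=0,i=10
  .....|.  b0=0 t=0,i=8
  bits 01011111100110011011001100100110 = 1603908390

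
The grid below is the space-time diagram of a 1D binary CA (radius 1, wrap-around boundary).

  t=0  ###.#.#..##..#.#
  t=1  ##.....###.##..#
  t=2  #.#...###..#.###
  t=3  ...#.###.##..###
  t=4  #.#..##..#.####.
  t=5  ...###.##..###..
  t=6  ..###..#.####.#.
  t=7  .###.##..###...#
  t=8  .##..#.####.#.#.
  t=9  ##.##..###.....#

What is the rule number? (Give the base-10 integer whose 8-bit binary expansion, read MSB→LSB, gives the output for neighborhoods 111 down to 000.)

  nb ###: next=#  (t=0,i=0, bit7=1)
  nb ##.: next=.  (t=0,i=2, bit6=0)
  nb #.#: next=.  (t=0,i=3, bit5=0)
  nb #..: next=#  (t=0,i=7, bit4=1)
  nb .##: next=#  (t=0,i=9, bit3=1)
  nb .#.: next=.  (t=0,i=4, bit2=0)
  nb ..#: next=#  (t=0,i=8, bit1=1)
  nb ...: next=.  (t=1,i=3, bit0=0)
  bits 10011010 = 154

154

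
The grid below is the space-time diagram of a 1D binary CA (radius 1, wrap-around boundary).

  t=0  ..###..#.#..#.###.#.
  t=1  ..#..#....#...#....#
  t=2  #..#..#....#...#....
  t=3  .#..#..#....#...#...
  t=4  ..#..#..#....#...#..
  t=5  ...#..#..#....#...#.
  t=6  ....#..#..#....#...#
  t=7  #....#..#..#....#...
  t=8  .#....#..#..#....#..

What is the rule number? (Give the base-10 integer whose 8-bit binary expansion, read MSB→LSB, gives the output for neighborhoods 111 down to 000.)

  ###|.  b7=0 t=0,i=3
  ##.|.  b6=0 t=0,i=4
  #.#|.  b5=0 t=0,i=8
  #..|#  b4=1 t=0,i=5
  .##|#  b3=1 t=0,i=2
  .#.|.  b2=0 t=0,i=7
  ..#|.  b1=0 t=0,i=1
  ...|.  b0=0 t=0,i=0
  bits 00011000 = 24

24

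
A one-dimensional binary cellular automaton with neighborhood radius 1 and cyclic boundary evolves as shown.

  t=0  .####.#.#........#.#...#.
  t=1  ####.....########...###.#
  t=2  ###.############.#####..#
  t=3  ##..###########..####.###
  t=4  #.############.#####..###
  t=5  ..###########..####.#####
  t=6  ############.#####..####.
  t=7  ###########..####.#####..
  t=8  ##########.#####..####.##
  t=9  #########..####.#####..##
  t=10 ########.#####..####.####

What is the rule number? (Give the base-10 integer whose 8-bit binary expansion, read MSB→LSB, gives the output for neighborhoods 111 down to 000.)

155

  ### -> #   bit 7 = 1  t=0,i=2
  ##. -> .   bit 6 = 0  t=0,i=4
  #.# -> .   bit 5 = 0  t=0,i=5
  #.. -> #   bit 4 = 1  t=0,i=9
  .## -> #   bit 3 = 1  t=0,i=1
  .#. -> .   bit 2 = 0  t=0,i=6
  ..# -> #   bit 1 = 1  t=0,i=0
  ... -> #   bit 0 = 1  t=0,i=10
  bits 10011011 = 155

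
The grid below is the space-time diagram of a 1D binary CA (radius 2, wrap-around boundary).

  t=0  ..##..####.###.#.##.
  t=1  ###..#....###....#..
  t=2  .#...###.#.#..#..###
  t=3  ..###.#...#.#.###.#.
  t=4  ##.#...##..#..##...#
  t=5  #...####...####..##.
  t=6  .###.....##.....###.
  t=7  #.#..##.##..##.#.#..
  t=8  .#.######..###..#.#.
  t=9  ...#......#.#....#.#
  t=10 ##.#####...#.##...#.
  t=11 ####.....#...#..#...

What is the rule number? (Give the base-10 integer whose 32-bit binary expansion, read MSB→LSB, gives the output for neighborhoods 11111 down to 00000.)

147547993

  #####|.  b31=0 t=8,i=5
  ####.|.  b30=0 t=0,i=8
  ###.#|.  b29=0 t=0,i=9
  ###..|.  b28=0 t=1,i=2
  ##.##|#  b27=1 t=0,i=10
  ##.#.|.  b26=0 t=0,i=14
  ##..#|.  b25=0 t=0,i=4
  ##...|.  b24=0 t=0,i=19
  #.###|#  b23=1 t=0,i=11
  #.##.|#  b22=1 t=0,i=17
  #.#.#|.  b21=0 t=0,i=15
  #.#..|.  b20=0 t=2,i=1
  #..##|#  b19=1 t=0,i=5
  #..#.|.  b18=0 t=1,i=4
  #...#|#  b17=1 t=0,i=0
  #....|#  b16=1 t=1,i=7
  .####|.  b15=0 t=0,i=7
  .###.|#  b14=1 t=0,i=12
  .##.#|#  b13=1 t=5,i=18
  .##..|.  b12=0 t=0,i=3
  .#.##|.  b11=0 t=0,i=16
  .#.#.|#  b10=1 t=2,i=10
  .#..#|#  b9=1 t=1,i=18
  .#...|#  b8=1 t=1,i=6
  ..###|.  b7=0 t=0,i=6
  ..##.|#  b6=1 t=0,i=2
  ..#.#|.  b5=0 t=3,i=10
  ..#..|#  b4=1 t=1,i=5
  ...##|#  b3=1 t=0,i=1
  ...#.|.  b2=0 t=1,i=16
  ....#|.  b1=0 t=1,i=8
  .....|#  b0=1 t=6,i=6
  bits 00001000110010110110011101011001 = 147547993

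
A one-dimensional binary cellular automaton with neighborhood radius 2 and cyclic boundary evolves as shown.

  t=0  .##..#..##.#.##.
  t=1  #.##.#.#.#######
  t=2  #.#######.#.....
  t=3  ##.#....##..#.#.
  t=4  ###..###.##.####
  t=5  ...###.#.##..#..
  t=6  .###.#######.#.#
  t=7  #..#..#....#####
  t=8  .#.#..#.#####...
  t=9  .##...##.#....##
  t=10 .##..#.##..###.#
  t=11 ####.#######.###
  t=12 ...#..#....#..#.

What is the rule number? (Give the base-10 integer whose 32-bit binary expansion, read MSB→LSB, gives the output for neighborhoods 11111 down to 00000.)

  nb #####: next=.  (t=1,i=11, bit31=0)
  nb ####.: next=.  (t=1,i=15, bit30=0)
  nb ###.#: next=#  (t=1,i=0, bit29=1)
  nb ###..: next=.  (t=4,i=2, bit28=0)
  nb ##.##: next=.  (t=1,i=1, bit27=0)
  nb ##.#.: next=#  (t=0,i=10, bit26=1)
  nb ##..#: next=#  (t=0,i=3, bit25=1)
  nb ##...: next=.  (t=8,i=13, bit24=0)
  nb #.###: next=.  (t=1,i=9, bit23=0)
  nb #.##.: next=#  (t=0,i=13, bit22=1)
  nb #.#.#: next=#  (t=0,i=11, bit21=1)
  nb #.#..: next=.  (t=2,i=10, bit20=0)
  nb #..##: next=#  (t=0,i=0, bit19=1)
  nb #..#.: next=.  (t=0,i=4, bit18=0)
  nb #...#: next=.  (t=9,i=4, bit17=0)
  nb #....: next=#  (t=2,i=12, bit16=1)
  nb .####: next=#  (t=1,i=10, bit15=1)
  nb .###.: next=.  (t=4,i=6, bit14=0)
  nb .##.#: next=#  (t=0,i=9, bit13=1)
  nb .##..: next=#  (t=0,i=2, bit12=1)
  nb .#.##: next=#  (t=0,i=12, bit11=1)
  nb .#.#.: next=#  (t=1,i=6, bit10=1)
  nb .#..#: next=.  (t=0,i=6, bit9=0)
  nb .#...: next=.  (t=2,i=11, bit8=0)
  nb ..###: next=#  (t=4,i=5, bit7=1)
  nb ..##.: next=.  (t=0,i=1, bit6=0)
  nb ..#.#: next=#  (t=2,i=0, bit5=1)
  nb ..#..: next=#  (t=0,i=5, bit4=1)
  nb ...##: next=#  (t=3,i=7, bit3=1)
  nb ...#.: next=.  (t=2,i=15, bit2=0)
  nb ....#: next=#  (t=2,i=14, bit1=1)
  nb .....: next=.  (t=2,i=13, bit0=0)
  bits 00100110011010011011110010111010 = 644463802

644463802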